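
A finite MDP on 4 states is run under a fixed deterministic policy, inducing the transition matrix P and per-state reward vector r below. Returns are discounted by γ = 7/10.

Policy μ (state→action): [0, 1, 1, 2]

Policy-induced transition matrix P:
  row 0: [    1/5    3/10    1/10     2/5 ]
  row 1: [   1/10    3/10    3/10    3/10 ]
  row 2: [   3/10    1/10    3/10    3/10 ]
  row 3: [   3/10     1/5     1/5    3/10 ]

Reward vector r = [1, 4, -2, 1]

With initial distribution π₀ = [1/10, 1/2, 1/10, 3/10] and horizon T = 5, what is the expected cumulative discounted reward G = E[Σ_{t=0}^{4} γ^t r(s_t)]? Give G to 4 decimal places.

t=0: π = [0.1000, 0.5000, 0.1000, 0.3000], E[r] = 2.2000, γ^t·E[r] = 2.200000, running G = 2.200000
t=1: π = [0.1900, 0.2500, 0.2500, 0.3100], E[r] = 1.0000, γ^t·E[r] = 0.700000, running G = 2.900000
t=2: π = [0.2310, 0.2190, 0.2310, 0.3190], E[r] = 0.9640, γ^t·E[r] = 0.472360, running G = 3.372360
t=3: π = [0.2331, 0.2219, 0.2219, 0.3231], E[r] = 1.0000, γ^t·E[r] = 0.343000, running G = 3.715360
t=4: π = [0.2323, 0.2233, 0.2211, 0.3233], E[r] = 1.0067, γ^t·E[r] = 0.241713, running G = 3.957073

G = 3.9571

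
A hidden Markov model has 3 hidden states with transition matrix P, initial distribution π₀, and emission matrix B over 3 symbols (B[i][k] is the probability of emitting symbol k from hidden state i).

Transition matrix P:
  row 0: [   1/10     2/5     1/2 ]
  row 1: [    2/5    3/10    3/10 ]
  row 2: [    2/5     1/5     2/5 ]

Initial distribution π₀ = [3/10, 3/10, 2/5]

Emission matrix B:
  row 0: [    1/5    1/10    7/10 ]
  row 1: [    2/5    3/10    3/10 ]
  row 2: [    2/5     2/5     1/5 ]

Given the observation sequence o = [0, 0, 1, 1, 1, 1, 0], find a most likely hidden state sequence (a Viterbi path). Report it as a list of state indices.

t=0: δ = [6.000e-02, 1.200e-01, 1.600e-01]  (obs o_0=0)
t=1: δ = [1.280e-02, 1.440e-02, 2.560e-02]  ψ = [2, 1, 2]  (obs o_1=0)
t=2: δ = [1.024e-03, 1.536e-03, 4.096e-03]  ψ = [2, 0, 2]  (obs o_2=1)
t=3: δ = [1.638e-04, 2.458e-04, 6.554e-04]  ψ = [2, 2, 2]  (obs o_3=1)
t=4: δ = [2.621e-05, 3.932e-05, 1.049e-04]  ψ = [2, 2, 2]  (obs o_4=1)
t=5: δ = [4.194e-06, 6.291e-06, 1.678e-05]  ψ = [2, 2, 2]  (obs o_5=1)
t=6: δ = [1.342e-06, 1.342e-06, 2.684e-06]  ψ = [2, 2, 2]  (obs o_6=0)
backtrack: best end state = 2; path = [2, 2, 2, 2, 2, 2, 2]

path = [2, 2, 2, 2, 2, 2, 2]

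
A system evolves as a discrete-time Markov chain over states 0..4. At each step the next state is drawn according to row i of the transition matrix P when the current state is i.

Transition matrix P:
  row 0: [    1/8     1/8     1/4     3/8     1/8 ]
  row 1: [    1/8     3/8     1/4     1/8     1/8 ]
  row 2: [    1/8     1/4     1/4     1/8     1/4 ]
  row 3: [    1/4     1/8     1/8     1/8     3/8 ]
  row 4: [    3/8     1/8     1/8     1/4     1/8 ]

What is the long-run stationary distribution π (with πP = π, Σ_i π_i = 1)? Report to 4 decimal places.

π = [0.2000, 0.2000, 0.2000, 0.2000, 0.2000]

Balance equations π_j = Σ_i π_i·P[i][j]:
  π_0 = 1/8·π_0 + 1/8·π_1 + 1/8·π_2 + 1/4·π_3 + 3/8·π_4
  π_1 = 1/8·π_0 + 3/8·π_1 + 1/4·π_2 + 1/8·π_3 + 1/8·π_4
  π_2 = 1/4·π_0 + 1/4·π_1 + 1/4·π_2 + 1/8·π_3 + 1/8·π_4
  π_3 = 3/8·π_0 + 1/8·π_1 + 1/8·π_2 + 1/8·π_3 + 1/4·π_4
  normalize: π_0 + π_1 + π_2 + π_3 + π_4 = 1
Solving the linear system gives exactly π = [1/5, 1/5, 1/5, 1/5, 1/5].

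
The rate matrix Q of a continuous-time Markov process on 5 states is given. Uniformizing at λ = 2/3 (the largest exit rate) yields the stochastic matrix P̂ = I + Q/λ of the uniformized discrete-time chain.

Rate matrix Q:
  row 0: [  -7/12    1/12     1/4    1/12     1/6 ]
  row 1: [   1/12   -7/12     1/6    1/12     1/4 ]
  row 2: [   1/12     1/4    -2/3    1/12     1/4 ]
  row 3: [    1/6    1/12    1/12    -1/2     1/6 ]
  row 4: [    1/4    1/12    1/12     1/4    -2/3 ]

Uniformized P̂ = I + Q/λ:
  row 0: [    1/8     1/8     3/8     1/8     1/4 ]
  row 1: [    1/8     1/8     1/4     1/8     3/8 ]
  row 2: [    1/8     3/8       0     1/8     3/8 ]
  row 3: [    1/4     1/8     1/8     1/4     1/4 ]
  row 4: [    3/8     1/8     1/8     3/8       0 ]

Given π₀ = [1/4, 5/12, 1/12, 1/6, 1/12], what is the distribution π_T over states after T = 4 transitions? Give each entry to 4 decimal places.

π = [0.2101, 0.1707, 0.1747, 0.2101, 0.2343]

t=0: π = [0.2500, 0.4167, 0.0833, 0.1667, 0.0833]
t=1: π = [0.1667, 0.1458, 0.2292, 0.1667, 0.2917]
t=2: π = [0.2188, 0.1823, 0.1563, 0.2188, 0.2240]
t=3: π = [0.2083, 0.1641, 0.1829, 0.2083, 0.2363]
t=4: π = [0.2101, 0.1707, 0.1747, 0.2101, 0.2343]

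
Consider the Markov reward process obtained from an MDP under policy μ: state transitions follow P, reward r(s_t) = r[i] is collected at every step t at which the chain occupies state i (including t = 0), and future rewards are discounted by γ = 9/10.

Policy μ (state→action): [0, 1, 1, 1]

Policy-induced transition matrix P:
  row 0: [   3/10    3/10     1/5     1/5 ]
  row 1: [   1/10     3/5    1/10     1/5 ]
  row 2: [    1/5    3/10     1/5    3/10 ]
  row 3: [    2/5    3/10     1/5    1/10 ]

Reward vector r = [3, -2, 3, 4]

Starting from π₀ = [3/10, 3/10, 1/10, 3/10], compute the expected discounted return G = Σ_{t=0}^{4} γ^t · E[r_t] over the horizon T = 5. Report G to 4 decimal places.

G = 5.2844

t=0: π = [0.3000, 0.3000, 0.1000, 0.3000], E[r] = 1.8000, γ^t·E[r] = 1.800000, running G = 1.800000
t=1: π = [0.2600, 0.3900, 0.1700, 0.1800], E[r] = 1.2300, γ^t·E[r] = 1.107000, running G = 2.907000
t=2: π = [0.2230, 0.4170, 0.1610, 0.1990], E[r] = 1.1140, γ^t·E[r] = 0.902340, running G = 3.809340
t=3: π = [0.2204, 0.4251, 0.1583, 0.1962], E[r] = 1.0707, γ^t·E[r] = 0.780540, running G = 4.589880
t=4: π = [0.2188, 0.4275, 0.1575, 0.1962], E[r] = 1.0586, γ^t·E[r] = 0.694521, running G = 5.284402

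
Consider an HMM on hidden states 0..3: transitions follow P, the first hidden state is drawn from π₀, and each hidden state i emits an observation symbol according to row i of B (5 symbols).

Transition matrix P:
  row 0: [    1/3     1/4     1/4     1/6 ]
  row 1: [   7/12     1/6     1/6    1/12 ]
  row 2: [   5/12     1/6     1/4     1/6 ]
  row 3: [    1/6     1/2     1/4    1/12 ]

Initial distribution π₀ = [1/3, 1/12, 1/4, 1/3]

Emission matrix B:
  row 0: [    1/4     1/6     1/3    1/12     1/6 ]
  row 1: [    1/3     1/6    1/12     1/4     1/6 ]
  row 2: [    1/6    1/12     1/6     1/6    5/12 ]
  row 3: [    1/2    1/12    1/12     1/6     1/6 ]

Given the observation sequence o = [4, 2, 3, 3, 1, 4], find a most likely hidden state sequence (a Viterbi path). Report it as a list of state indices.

path = [2, 0, 3, 1, 0, 2]

t=0: δ = [5.556e-02, 1.389e-02, 1.042e-01, 5.556e-02]  (obs o_0=4)
t=1: δ = [1.447e-02, 2.315e-03, 4.340e-03, 1.447e-03]  ψ = [2, 3, 2, 2]  (obs o_1=2)
t=2: δ = [4.019e-04, 9.042e-04, 6.028e-04, 4.019e-04]  ψ = [0, 0, 0, 0]  (obs o_2=3)
t=3: δ = [4.396e-05, 5.023e-05, 2.512e-05, 1.674e-05]  ψ = [1, 3, 1, 2]  (obs o_3=3)
t=4: δ = [4.884e-06, 1.831e-06, 9.157e-07, 6.105e-07]  ψ = [1, 0, 0, 0]  (obs o_4=1)
t=5: δ = [2.713e-07, 2.035e-07, 5.087e-07, 1.357e-07]  ψ = [0, 0, 0, 0]  (obs o_5=4)
backtrack: best end state = 2; path = [2, 0, 3, 1, 0, 2]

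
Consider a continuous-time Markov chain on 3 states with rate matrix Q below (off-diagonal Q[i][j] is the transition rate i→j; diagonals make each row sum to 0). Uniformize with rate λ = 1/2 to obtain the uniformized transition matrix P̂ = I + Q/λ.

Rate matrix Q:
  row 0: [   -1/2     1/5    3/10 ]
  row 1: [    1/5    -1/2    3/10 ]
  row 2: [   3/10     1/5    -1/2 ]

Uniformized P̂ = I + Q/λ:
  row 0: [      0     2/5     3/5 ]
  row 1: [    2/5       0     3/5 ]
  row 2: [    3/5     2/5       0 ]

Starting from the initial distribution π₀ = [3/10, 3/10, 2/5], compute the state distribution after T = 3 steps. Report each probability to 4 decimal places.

t=0: π = [0.3000, 0.3000, 0.4000]
t=1: π = [0.3600, 0.2800, 0.3600]
t=2: π = [0.3280, 0.2880, 0.3840]
t=3: π = [0.3456, 0.2848, 0.3696]

π = [0.3456, 0.2848, 0.3696]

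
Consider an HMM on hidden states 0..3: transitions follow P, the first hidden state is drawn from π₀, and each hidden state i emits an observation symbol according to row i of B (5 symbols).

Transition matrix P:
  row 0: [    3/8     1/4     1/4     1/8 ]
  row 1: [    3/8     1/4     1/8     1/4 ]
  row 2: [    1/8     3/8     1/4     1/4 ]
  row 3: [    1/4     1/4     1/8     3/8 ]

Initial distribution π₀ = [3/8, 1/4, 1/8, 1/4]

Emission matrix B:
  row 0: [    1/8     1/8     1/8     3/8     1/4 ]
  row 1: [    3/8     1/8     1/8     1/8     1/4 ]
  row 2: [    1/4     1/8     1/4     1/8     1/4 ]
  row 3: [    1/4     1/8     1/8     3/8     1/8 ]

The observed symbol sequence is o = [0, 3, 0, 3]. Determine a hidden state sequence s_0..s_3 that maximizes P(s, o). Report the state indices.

path = [1, 0, 1, 0]

t=0: δ = [4.688e-02, 9.375e-02, 3.125e-02, 6.250e-02]  (obs o_0=0)
t=1: δ = [1.318e-02, 2.930e-03, 1.465e-03, 8.789e-03]  ψ = [1, 1, 0, 1]  (obs o_1=3)
t=2: δ = [6.180e-04, 1.236e-03, 8.240e-04, 8.240e-04]  ψ = [0, 0, 0, 3]  (obs o_2=0)
t=3: δ = [1.738e-04, 3.862e-05, 2.575e-05, 1.159e-04]  ψ = [1, 1, 2, 1]  (obs o_3=3)
backtrack: best end state = 0; path = [1, 0, 1, 0]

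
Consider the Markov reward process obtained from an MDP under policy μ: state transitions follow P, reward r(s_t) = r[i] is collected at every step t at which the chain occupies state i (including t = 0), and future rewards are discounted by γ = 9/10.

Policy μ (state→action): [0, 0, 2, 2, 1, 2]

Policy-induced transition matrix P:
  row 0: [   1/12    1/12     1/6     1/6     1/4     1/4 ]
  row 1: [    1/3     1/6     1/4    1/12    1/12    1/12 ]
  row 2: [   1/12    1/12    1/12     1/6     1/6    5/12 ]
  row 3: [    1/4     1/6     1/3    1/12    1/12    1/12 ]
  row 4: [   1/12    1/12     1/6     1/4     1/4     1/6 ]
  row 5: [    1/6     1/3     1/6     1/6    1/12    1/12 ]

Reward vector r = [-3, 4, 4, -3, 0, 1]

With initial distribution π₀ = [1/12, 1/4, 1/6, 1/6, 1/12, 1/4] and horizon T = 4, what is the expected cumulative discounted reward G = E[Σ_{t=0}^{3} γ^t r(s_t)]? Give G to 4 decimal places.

G = 2.7211

t=0: π = [0.0833, 0.2500, 0.1667, 0.1667, 0.0833, 0.2500], E[r] = 1.1667, γ^t·E[r] = 1.166667, running G = 1.166667
t=1: π = [0.1944, 0.1806, 0.2014, 0.1389, 0.1250, 0.1597], E[r] = 0.6875, γ^t·E[r] = 0.618750, running G = 1.785417
t=2: π = [0.1649, 0.1499, 0.1881, 0.1505, 0.1534, 0.1933], E[r] = 0.5990, γ^t·E[r] = 0.485156, running G = 2.270573
t=3: π = [0.1620, 0.1567, 0.1886, 0.1544, 0.1521, 0.1863], E[r] = 0.6181, γ^t·E[r] = 0.450563, running G = 2.721135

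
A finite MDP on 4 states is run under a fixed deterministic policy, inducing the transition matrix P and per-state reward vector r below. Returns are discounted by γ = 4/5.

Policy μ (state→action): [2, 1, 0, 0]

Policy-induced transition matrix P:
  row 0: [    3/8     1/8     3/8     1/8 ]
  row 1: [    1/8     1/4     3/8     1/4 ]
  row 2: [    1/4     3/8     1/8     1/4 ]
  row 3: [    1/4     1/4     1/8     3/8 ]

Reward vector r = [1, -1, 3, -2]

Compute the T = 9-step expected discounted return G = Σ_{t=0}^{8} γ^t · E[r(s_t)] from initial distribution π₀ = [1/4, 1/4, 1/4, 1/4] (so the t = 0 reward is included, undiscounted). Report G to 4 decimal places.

t=0: π = [0.2500, 0.2500, 0.2500, 0.2500], E[r] = 0.2500, γ^t·E[r] = 0.250000, running G = 0.250000
t=1: π = [0.2500, 0.2500, 0.2500, 0.2500], E[r] = 0.2500, γ^t·E[r] = 0.200000, running G = 0.450000
t=2: π = [0.2500, 0.2500, 0.2500, 0.2500], E[r] = 0.2500, γ^t·E[r] = 0.160000, running G = 0.610000
t=3: π = [0.2500, 0.2500, 0.2500, 0.2500], E[r] = 0.2500, γ^t·E[r] = 0.128000, running G = 0.738000
t=4: π = [0.2500, 0.2500, 0.2500, 0.2500], E[r] = 0.2500, γ^t·E[r] = 0.102400, running G = 0.840400
t=5: π = [0.2500, 0.2500, 0.2500, 0.2500], E[r] = 0.2500, γ^t·E[r] = 0.081920, running G = 0.922320
t=6: π = [0.2500, 0.2500, 0.2500, 0.2500], E[r] = 0.2500, γ^t·E[r] = 0.065536, running G = 0.987856
t=7: π = [0.2500, 0.2500, 0.2500, 0.2500], E[r] = 0.2500, γ^t·E[r] = 0.052429, running G = 1.040285
t=8: π = [0.2500, 0.2500, 0.2500, 0.2500], E[r] = 0.2500, γ^t·E[r] = 0.041943, running G = 1.082228

G = 1.0822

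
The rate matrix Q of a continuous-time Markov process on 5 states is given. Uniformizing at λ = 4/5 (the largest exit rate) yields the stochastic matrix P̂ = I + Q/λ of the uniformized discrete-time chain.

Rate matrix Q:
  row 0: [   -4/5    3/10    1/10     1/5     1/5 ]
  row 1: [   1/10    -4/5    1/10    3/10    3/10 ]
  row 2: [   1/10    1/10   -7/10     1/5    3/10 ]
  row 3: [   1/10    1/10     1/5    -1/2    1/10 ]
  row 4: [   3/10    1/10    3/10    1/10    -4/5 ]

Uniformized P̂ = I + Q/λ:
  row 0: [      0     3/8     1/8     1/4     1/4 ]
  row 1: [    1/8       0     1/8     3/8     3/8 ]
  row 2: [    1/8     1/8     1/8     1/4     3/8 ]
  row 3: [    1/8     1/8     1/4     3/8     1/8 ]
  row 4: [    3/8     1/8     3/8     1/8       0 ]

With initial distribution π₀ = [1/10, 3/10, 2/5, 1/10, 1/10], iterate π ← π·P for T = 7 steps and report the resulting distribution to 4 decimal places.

t=0: π = [0.1000, 0.3000, 0.4000, 0.1000, 0.1000]
t=1: π = [0.1375, 0.1125, 0.1625, 0.2875, 0.3000]
t=2: π = [0.1828, 0.1453, 0.2359, 0.2625, 0.1734]
t=3: π = [0.1455, 0.1525, 0.2012, 0.2793, 0.2215]
t=4: π = [0.1622, 0.1423, 0.2153, 0.2763, 0.2039]
t=5: π = [0.1557, 0.1478, 0.2105, 0.2768, 0.2092]
t=6: π = [0.1578, 0.1455, 0.2119, 0.2769, 0.2079]
t=7: π = [0.1572, 0.1463, 0.2116, 0.2768, 0.2081]

π = [0.1572, 0.1463, 0.2116, 0.2768, 0.2081]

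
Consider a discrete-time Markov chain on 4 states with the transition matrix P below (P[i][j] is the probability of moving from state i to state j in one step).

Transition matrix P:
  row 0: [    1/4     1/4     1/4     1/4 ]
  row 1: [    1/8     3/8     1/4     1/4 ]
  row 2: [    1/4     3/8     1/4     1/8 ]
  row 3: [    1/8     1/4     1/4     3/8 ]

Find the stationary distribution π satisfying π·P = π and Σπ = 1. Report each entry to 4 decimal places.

π = [0.1786, 0.3214, 0.2500, 0.2500]

Balance equations π_j = Σ_i π_i·P[i][j]:
  π_0 = 1/4·π_0 + 1/8·π_1 + 1/4·π_2 + 1/8·π_3
  π_1 = 1/4·π_0 + 3/8·π_1 + 3/8·π_2 + 1/4·π_3
  π_2 = 1/4·π_0 + 1/4·π_1 + 1/4·π_2 + 1/4·π_3
  normalize: π_0 + π_1 + π_2 + π_3 = 1
Solving the linear system gives exactly π = [5/28, 9/28, 1/4, 1/4].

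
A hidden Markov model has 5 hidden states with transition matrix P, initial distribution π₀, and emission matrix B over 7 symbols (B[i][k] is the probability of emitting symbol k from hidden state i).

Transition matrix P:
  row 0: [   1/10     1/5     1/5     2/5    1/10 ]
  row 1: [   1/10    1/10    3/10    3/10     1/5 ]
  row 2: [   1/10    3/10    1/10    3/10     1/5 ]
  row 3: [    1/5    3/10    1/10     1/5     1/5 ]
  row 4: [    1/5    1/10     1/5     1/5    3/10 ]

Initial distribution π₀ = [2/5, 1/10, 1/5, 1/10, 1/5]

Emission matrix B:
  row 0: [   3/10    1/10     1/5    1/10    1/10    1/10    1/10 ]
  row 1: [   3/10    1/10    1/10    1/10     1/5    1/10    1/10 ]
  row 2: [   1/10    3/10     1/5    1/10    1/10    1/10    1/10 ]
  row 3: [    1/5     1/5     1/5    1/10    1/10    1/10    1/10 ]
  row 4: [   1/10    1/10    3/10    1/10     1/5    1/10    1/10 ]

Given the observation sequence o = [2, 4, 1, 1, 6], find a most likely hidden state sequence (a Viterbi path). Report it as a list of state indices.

t=0: δ = [8.000e-02, 1.000e-02, 4.000e-02, 2.000e-02, 6.000e-02]  (obs o_0=2)
t=1: δ = [1.200e-03, 3.200e-03, 1.600e-03, 3.200e-03, 3.600e-03]  ψ = [4, 0, 0, 0, 4]  (obs o_1=4)
t=2: δ = [7.200e-05, 9.600e-05, 2.880e-04, 1.920e-04, 1.080e-04]  ψ = [4, 3, 1, 1, 4]  (obs o_2=1)
t=3: δ = [3.840e-06, 8.640e-06, 8.640e-06, 1.728e-05, 5.760e-06]  ψ = [3, 2, 1, 2, 2]  (obs o_3=1)
t=4: δ = [3.456e-07, 5.184e-07, 2.592e-07, 3.456e-07, 3.456e-07]  ψ = [3, 3, 1, 3, 3]  (obs o_4=6)
backtrack: best end state = 1; path = [0, 1, 2, 3, 1]

path = [0, 1, 2, 3, 1]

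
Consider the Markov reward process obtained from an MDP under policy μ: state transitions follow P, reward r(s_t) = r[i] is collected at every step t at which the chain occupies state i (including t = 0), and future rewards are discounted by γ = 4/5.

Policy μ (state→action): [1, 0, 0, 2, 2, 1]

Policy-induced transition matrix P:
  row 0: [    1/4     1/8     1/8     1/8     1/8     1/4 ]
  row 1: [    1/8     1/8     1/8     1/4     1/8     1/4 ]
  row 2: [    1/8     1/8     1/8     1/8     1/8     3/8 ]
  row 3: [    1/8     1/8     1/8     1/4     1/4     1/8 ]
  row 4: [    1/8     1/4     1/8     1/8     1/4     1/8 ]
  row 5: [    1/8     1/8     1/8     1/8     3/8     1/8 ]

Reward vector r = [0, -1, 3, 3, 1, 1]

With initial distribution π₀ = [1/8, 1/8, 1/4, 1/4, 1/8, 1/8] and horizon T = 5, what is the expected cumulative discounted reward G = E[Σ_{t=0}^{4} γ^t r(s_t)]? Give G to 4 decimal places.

G = 4.3302

t=0: π = [0.1250, 0.1250, 0.2500, 0.2500, 0.1250, 0.1250], E[r] = 1.6250, γ^t·E[r] = 1.625000, running G = 1.625000
t=1: π = [0.1406, 0.1406, 0.1250, 0.1719, 0.2031, 0.2188], E[r] = 1.1719, γ^t·E[r] = 0.937500, running G = 2.562500
t=2: π = [0.1426, 0.1504, 0.1250, 0.1641, 0.2266, 0.1914], E[r] = 1.1348, γ^t·E[r] = 0.726250, running G = 3.288750
t=3: π = [0.1428, 0.1533, 0.1250, 0.1643, 0.2217, 0.1929], E[r] = 1.1292, γ^t·E[r] = 0.578125, running G = 3.866875
t=4: π = [0.1429, 0.1527, 0.1250, 0.1647, 0.2215, 0.1933], E[r] = 1.1311, γ^t·E[r] = 0.463313, running G = 4.330188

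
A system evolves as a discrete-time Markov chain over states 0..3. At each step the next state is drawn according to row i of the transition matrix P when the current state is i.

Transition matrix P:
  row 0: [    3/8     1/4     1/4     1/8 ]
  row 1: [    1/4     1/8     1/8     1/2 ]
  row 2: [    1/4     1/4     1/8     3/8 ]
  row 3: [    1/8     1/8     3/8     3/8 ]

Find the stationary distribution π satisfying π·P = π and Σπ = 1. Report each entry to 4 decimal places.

π = [0.2373, 0.1846, 0.2394, 0.3387]

Balance equations π_j = Σ_i π_i·P[i][j]:
  π_0 = 3/8·π_0 + 1/4·π_1 + 1/4·π_2 + 1/8·π_3
  π_1 = 1/4·π_0 + 1/8·π_1 + 1/4·π_2 + 1/8·π_3
  π_2 = 1/4·π_0 + 1/8·π_1 + 1/8·π_2 + 3/8·π_3
  normalize: π_0 + π_1 + π_2 + π_3 = 1
Solving the linear system gives exactly π = [117/493, 91/493, 118/493, 167/493].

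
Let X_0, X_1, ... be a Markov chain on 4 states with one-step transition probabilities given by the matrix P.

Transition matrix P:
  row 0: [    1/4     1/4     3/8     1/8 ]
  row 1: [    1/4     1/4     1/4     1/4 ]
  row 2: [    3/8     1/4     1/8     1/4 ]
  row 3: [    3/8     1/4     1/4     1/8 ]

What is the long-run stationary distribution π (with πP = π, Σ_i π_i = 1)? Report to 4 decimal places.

Balance equations π_j = Σ_i π_i·P[i][j]:
  π_0 = 1/4·π_0 + 1/4·π_1 + 3/8·π_2 + 3/8·π_3
  π_1 = 1/4·π_0 + 1/4·π_1 + 1/4·π_2 + 1/4·π_3
  π_2 = 3/8·π_0 + 1/4·π_1 + 1/8·π_2 + 1/4·π_3
  normalize: π_0 + π_1 + π_2 + π_3 = 1
Solving the linear system gives exactly π = [11/36, 1/4, 83/324, 61/324].

π = [0.3056, 0.2500, 0.2562, 0.1883]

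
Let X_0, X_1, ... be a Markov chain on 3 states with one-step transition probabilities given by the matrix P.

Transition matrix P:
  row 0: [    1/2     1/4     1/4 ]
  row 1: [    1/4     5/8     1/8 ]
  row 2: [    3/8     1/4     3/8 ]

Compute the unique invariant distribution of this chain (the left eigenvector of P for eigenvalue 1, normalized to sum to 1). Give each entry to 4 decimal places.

Balance equations π_j = Σ_i π_i·P[i][j]:
  π_0 = 1/2·π_0 + 1/4·π_1 + 3/8·π_2
  π_1 = 1/4·π_0 + 5/8·π_1 + 1/4·π_2
  normalize: π_0 + π_1 + π_2 = 1
Solving the linear system gives exactly π = [13/35, 2/5, 8/35].

π = [0.3714, 0.4000, 0.2286]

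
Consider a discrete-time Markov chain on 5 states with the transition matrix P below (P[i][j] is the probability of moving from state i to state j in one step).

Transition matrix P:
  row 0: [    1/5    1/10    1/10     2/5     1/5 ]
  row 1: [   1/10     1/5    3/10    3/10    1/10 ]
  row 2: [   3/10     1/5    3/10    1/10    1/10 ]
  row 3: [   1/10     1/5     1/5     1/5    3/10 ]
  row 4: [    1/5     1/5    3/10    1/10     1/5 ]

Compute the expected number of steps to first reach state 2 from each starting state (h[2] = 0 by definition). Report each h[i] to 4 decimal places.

h = [4.9604, 4.0229, 0.0000, 4.3926, 4.0449]

First-step conditioning: h[2] = 0; for i ≠ 2, h[i] = 1 + Σ_k P[i][k]·h[k].
  h[0] = 1 + 1/5·h[0] + 1/10·h[1] + 2/5·h[3] + 1/5·h[4]
  h[1] = 1 + 1/10·h[0] + 1/5·h[1] + 3/10·h[3] + 1/10·h[4]
  h[3] = 1 + 1/10·h[0] + 1/5·h[1] + 1/5·h[3] + 3/10·h[4]
  h[4] = 1 + 1/5·h[0] + 1/5·h[1] + 1/10·h[3] + 1/5·h[4]
Solving the 4×4 linear system over states ≠ 2 gives exactly h = [5635/1136, 2285/568, 0, 2495/568, 4595/1136] (h[2] = 0 is the target).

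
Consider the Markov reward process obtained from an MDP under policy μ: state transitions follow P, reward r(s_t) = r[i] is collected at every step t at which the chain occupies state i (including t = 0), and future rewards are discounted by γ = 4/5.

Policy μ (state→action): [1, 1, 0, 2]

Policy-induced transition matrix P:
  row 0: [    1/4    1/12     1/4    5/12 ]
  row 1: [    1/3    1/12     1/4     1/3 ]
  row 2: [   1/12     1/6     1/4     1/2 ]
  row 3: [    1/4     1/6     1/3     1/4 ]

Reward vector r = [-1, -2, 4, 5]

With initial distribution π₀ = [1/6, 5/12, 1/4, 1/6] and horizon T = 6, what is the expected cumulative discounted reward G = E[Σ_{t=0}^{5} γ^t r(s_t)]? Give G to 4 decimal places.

G = 7.4600

t=0: π = [0.1667, 0.4167, 0.2500, 0.1667], E[r] = 0.8333, γ^t·E[r] = 0.833333, running G = 0.833333
t=1: π = [0.2431, 0.1181, 0.2639, 0.3750], E[r] = 2.4514, γ^t·E[r] = 1.961111, running G = 2.794444
t=2: π = [0.2159, 0.1366, 0.2813, 0.3663], E[r] = 2.4676, γ^t·E[r] = 1.579259, running G = 4.373704
t=3: π = [0.2145, 0.1373, 0.2805, 0.3677], E[r] = 2.4714, γ^t·E[r] = 1.265333, running G = 5.639037
t=4: π = [0.2147, 0.1373, 0.2806, 0.3673], E[r] = 2.4698, γ^t·E[r] = 1.011626, running G = 6.650663
t=5: π = [0.2147, 0.1373, 0.2806, 0.3674], E[r] = 2.4700, γ^t·E[r] = 0.809383, running G = 7.460047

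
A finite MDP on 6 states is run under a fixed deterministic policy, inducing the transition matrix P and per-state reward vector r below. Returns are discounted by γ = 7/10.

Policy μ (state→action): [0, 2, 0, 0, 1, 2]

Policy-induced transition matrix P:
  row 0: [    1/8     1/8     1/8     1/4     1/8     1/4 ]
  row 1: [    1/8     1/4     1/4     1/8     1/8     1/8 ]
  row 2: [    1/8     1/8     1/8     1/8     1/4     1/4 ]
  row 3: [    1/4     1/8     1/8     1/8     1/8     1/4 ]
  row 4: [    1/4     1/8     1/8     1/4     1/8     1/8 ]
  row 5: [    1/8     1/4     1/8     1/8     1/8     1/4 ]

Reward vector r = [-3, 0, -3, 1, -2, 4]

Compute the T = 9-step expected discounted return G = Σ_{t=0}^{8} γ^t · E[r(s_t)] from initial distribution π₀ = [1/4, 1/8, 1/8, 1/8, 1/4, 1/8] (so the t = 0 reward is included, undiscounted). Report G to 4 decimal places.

G = -1.4635

t=0: π = [0.2500, 0.1250, 0.1250, 0.1250, 0.2500, 0.1250], E[r] = -1.0000, γ^t·E[r] = -1.000000, running G = -1.000000
t=1: π = [0.1719, 0.1563, 0.1406, 0.1875, 0.1406, 0.2031], E[r] = -0.2188, γ^t·E[r] = -0.153125, running G = -1.153125
t=2: π = [0.1660, 0.1699, 0.1445, 0.1641, 0.1426, 0.2129], E[r] = -0.2012, γ^t·E[r] = -0.098574, running G = -1.251699
t=3: π = [0.1633, 0.1729, 0.1462, 0.1636, 0.1431, 0.2109], E[r] = -0.2075, γ^t·E[r] = -0.071179, running G = -1.322878
t=4: π = [0.1633, 0.1730, 0.1466, 0.1633, 0.1433, 0.2105], E[r] = -0.2110, γ^t·E[r] = -0.050668, running G = -1.373546
t=5: π = [0.1633, 0.1729, 0.1466, 0.1633, 0.1433, 0.2105], E[r] = -0.2113, γ^t·E[r] = -0.035511, running G = -1.409057
t=6: π = [0.1633, 0.1729, 0.1466, 0.1633, 0.1433, 0.2105], E[r] = -0.2113, γ^t·E[r] = -0.024859, running G = -1.433916
t=7: π = [0.1633, 0.1729, 0.1466, 0.1633, 0.1433, 0.2105], E[r] = -0.2113, γ^t·E[r] = -0.017401, running G = -1.451317
t=8: π = [0.1633, 0.1729, 0.1466, 0.1633, 0.1433, 0.2105], E[r] = -0.2113, γ^t·E[r] = -0.012181, running G = -1.463498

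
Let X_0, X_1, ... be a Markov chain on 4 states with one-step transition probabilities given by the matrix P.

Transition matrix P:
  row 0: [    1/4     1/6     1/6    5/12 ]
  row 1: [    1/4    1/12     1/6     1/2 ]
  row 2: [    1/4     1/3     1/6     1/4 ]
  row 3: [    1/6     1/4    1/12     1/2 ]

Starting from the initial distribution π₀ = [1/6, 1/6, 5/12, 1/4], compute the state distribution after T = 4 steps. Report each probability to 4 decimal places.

t=0: π = [0.1667, 0.1667, 0.4167, 0.2500]
t=1: π = [0.2292, 0.2431, 0.1458, 0.3819]
t=2: π = [0.2182, 0.2025, 0.1348, 0.4444]
t=3: π = [0.2130, 0.2093, 0.1296, 0.4481]
t=4: π = [0.2127, 0.2082, 0.1293, 0.4498]

π = [0.2127, 0.2082, 0.1293, 0.4498]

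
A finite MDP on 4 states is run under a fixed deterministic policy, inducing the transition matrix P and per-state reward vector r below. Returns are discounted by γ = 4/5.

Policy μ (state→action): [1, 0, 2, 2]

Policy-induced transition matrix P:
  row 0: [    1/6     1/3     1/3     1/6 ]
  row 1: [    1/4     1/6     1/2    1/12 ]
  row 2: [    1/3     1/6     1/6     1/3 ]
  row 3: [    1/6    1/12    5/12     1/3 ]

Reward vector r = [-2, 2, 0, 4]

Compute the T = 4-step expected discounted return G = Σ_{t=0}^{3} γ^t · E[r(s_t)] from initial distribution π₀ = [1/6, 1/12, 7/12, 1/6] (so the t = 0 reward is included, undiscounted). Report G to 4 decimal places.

G = 2.2932

t=0: π = [0.1667, 0.0833, 0.5833, 0.1667], E[r] = 0.5000, γ^t·E[r] = 0.500000, running G = 0.500000
t=1: π = [0.2708, 0.1806, 0.2639, 0.2847], E[r] = 0.9583, γ^t·E[r] = 0.766667, running G = 1.266667
t=2: π = [0.2257, 0.1881, 0.3432, 0.2431], E[r] = 0.8970, γ^t·E[r] = 0.574074, running G = 1.840741
t=3: π = [0.2395, 0.1840, 0.3277, 0.2487], E[r] = 0.8838, γ^t·E[r] = 0.452494, running G = 2.293235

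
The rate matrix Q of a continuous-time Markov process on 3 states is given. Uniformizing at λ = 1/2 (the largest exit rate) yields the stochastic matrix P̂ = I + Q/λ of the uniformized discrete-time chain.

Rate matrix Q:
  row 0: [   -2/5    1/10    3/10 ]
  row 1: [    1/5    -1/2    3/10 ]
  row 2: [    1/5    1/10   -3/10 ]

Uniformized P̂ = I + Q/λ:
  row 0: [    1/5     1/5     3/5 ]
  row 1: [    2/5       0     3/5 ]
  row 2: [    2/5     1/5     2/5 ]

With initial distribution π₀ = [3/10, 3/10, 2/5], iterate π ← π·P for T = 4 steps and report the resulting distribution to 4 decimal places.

π = [0.3333, 0.1669, 0.4998]

t=0: π = [0.3000, 0.3000, 0.4000]
t=1: π = [0.3400, 0.1400, 0.5200]
t=2: π = [0.3320, 0.1720, 0.4960]
t=3: π = [0.3336, 0.1656, 0.5008]
t=4: π = [0.3333, 0.1669, 0.4998]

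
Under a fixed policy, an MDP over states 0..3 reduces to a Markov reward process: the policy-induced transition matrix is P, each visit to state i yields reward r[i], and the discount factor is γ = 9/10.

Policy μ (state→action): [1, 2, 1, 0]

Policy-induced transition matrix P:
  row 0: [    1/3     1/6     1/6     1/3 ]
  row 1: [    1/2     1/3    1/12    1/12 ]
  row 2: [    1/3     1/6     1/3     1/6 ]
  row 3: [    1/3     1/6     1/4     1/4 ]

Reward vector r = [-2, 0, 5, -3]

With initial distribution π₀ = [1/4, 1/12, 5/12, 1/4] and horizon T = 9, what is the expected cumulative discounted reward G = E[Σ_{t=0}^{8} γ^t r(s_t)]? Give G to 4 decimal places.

G = -0.9403

t=0: π = [0.2500, 0.0833, 0.4167, 0.2500], E[r] = 0.8333, γ^t·E[r] = 0.833333, running G = 0.833333
t=1: π = [0.3472, 0.1806, 0.2500, 0.2222], E[r] = -0.1111, γ^t·E[r] = -0.100000, running G = 0.733333
t=2: π = [0.3634, 0.1968, 0.2118, 0.2280], E[r] = -0.3519, γ^t·E[r] = -0.285000, running G = 0.448333
t=3: π = [0.3661, 0.1995, 0.2046, 0.2298], E[r] = -0.3989, γ^t·E[r] = -0.290813, running G = 0.157521
t=4: π = [0.3666, 0.1999, 0.2033, 0.2302], E[r] = -0.4073, γ^t·E[r] = -0.267258, running G = -0.109737
t=5: π = [0.3667, 0.2000, 0.2031, 0.2303], E[r] = -0.4088, γ^t·E[r] = -0.241389, running G = -0.351126
t=6: π = [0.3667, 0.2000, 0.2030, 0.2303], E[r] = -0.4090, γ^t·E[r] = -0.217381, running G = -0.568508
t=7: π = [0.3667, 0.2000, 0.2030, 0.2303], E[r] = -0.4091, γ^t·E[r] = -0.195663, running G = -0.764171
t=8: π = [0.3667, 0.2000, 0.2030, 0.2303], E[r] = -0.4091, γ^t·E[r] = -0.176100, running G = -0.940270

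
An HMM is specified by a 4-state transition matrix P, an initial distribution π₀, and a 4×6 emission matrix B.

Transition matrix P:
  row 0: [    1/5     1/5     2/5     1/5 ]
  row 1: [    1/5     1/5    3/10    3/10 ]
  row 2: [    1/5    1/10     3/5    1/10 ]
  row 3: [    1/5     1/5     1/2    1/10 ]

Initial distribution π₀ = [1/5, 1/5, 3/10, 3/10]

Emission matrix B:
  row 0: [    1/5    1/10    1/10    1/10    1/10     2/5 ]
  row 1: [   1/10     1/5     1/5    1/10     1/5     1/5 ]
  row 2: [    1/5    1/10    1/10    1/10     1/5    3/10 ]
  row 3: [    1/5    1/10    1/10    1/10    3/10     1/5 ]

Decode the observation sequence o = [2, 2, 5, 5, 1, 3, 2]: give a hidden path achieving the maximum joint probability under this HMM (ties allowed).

t=0: δ = [2.000e-02, 4.000e-02, 3.000e-02, 3.000e-02]  (obs o_0=2)
t=1: δ = [8.000e-04, 1.600e-03, 1.800e-03, 1.200e-03]  ψ = [1, 1, 2, 1]  (obs o_1=2)
t=2: δ = [1.440e-04, 6.400e-05, 3.240e-04, 9.600e-05]  ψ = [2, 1, 2, 1]  (obs o_2=5)
t=3: δ = [2.592e-05, 6.480e-06, 5.832e-05, 6.480e-06]  ψ = [2, 2, 2, 2]  (obs o_3=5)
t=4: δ = [1.166e-06, 1.166e-06, 3.499e-06, 5.832e-07]  ψ = [2, 2, 2, 2]  (obs o_4=1)
t=5: δ = [6.998e-08, 3.499e-08, 2.100e-07, 3.499e-08]  ψ = [2, 2, 2, 1]  (obs o_5=3)
t=6: δ = [4.199e-09, 4.199e-09, 1.260e-08, 2.100e-09]  ψ = [2, 2, 2, 2]  (obs o_6=2)
backtrack: best end state = 2; path = [2, 2, 2, 2, 2, 2, 2]

path = [2, 2, 2, 2, 2, 2, 2]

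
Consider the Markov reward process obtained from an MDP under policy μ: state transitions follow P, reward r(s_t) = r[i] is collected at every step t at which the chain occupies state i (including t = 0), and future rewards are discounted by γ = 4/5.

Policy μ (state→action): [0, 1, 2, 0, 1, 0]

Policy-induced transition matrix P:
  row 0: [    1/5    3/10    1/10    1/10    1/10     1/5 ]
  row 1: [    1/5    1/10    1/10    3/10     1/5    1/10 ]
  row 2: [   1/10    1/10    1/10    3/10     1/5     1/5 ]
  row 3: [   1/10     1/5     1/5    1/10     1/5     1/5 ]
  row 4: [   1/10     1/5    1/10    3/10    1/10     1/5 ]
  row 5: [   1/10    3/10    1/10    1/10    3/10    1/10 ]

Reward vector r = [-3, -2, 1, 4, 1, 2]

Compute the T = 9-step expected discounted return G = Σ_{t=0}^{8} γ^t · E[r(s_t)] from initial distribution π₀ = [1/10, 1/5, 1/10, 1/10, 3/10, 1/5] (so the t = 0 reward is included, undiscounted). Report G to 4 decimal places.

t=0: π = [0.1000, 0.2000, 0.1000, 0.1000, 0.3000, 0.2000], E[r] = 0.5000, γ^t·E[r] = 0.500000, running G = 0.500000
t=1: π = [0.1300, 0.2000, 0.1100, 0.2200, 0.1800, 0.1600], E[r] = 0.7000, γ^t·E[r] = 0.560000, running G = 1.060000
t=2: π = [0.1330, 0.1980, 0.1220, 0.1980, 0.1850, 0.1640], E[r] = 0.6320, γ^t·E[r] = 0.404480, running G = 1.464480
t=3: π = [0.1331, 0.1977, 0.1198, 0.2010, 0.1846, 0.1638], E[r] = 0.6413, γ^t·E[r] = 0.328346, running G = 1.792826
t=4: π = [0.1331, 0.1979, 0.1201, 0.2004, 0.1846, 0.1639], E[r] = 0.6390, γ^t·E[r] = 0.261722, running G = 2.054548
t=5: π = [0.1331, 0.1979, 0.1200, 0.2005, 0.1846, 0.1638], E[r] = 0.6393, γ^t·E[r] = 0.209498, running G = 2.264045
t=6: π = [0.1331, 0.1979, 0.1201, 0.2005, 0.1846, 0.1638], E[r] = 0.6393, γ^t·E[r] = 0.167579, running G = 2.431624
t=7: π = [0.1331, 0.1979, 0.1201, 0.2005, 0.1846, 0.1638], E[r] = 0.6393, γ^t·E[r] = 0.134065, running G = 2.565690
t=8: π = [0.1331, 0.1979, 0.1201, 0.2005, 0.1846, 0.1638], E[r] = 0.6393, γ^t·E[r] = 0.107252, running G = 2.672941

G = 2.6729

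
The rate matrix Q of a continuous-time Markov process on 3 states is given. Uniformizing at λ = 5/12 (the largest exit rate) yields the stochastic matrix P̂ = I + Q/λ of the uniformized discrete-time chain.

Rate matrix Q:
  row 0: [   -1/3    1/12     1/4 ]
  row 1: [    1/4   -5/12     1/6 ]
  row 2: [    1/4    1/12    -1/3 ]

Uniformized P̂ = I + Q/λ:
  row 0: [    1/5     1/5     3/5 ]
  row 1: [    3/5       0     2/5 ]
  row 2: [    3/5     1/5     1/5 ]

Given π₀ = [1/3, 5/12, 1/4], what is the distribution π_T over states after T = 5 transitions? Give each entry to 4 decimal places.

t=0: π = [0.3333, 0.4167, 0.2500]
t=1: π = [0.4667, 0.1167, 0.4167]
t=2: π = [0.4133, 0.1767, 0.4100]
t=3: π = [0.4347, 0.1647, 0.4007]
t=4: π = [0.4261, 0.1671, 0.4068]
t=5: π = [0.4295, 0.1666, 0.4039]

π = [0.4295, 0.1666, 0.4039]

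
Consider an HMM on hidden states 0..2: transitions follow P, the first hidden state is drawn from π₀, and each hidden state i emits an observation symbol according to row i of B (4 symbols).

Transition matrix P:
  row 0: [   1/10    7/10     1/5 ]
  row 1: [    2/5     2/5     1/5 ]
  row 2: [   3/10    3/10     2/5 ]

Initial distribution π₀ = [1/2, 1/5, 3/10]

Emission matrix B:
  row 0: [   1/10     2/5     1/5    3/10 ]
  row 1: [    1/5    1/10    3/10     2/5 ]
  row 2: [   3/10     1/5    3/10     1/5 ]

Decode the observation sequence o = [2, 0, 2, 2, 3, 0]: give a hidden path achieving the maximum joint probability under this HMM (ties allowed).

t=0: δ = [1.000e-01, 6.000e-02, 9.000e-02]  (obs o_0=2)
t=1: δ = [2.700e-03, 1.400e-02, 1.080e-02]  ψ = [2, 0, 2]  (obs o_1=0)
t=2: δ = [1.120e-03, 1.680e-03, 1.296e-03]  ψ = [1, 1, 2]  (obs o_2=2)
t=3: δ = [1.344e-04, 2.352e-04, 1.555e-04]  ψ = [1, 0, 2]  (obs o_3=2)
t=4: δ = [2.822e-05, 3.763e-05, 1.244e-05]  ψ = [1, 0, 2]  (obs o_4=3)
t=5: δ = [1.505e-06, 3.951e-06, 2.258e-06]  ψ = [1, 0, 1]  (obs o_5=0)
backtrack: best end state = 1; path = [0, 1, 0, 1, 0, 1]

path = [0, 1, 0, 1, 0, 1]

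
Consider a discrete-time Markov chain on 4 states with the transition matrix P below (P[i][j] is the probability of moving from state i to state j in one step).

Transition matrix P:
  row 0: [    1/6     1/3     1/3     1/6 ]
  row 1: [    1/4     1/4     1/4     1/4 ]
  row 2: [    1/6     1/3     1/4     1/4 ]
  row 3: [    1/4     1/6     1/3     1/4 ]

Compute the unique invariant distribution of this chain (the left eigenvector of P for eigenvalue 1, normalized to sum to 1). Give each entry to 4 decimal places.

Balance equations π_j = Σ_i π_i·P[i][j]:
  π_0 = 1/6·π_0 + 1/4·π_1 + 1/6·π_2 + 1/4·π_3
  π_1 = 1/3·π_0 + 1/4·π_1 + 1/3·π_2 + 1/6·π_3
  π_2 = 1/3·π_0 + 1/4·π_1 + 1/4·π_2 + 1/3·π_3
  normalize: π_0 + π_1 + π_2 + π_3 = 1
Solving the linear system gives exactly π = [393/1883, 512/1883, 540/1883, 438/1883].

π = [0.2087, 0.2719, 0.2868, 0.2326]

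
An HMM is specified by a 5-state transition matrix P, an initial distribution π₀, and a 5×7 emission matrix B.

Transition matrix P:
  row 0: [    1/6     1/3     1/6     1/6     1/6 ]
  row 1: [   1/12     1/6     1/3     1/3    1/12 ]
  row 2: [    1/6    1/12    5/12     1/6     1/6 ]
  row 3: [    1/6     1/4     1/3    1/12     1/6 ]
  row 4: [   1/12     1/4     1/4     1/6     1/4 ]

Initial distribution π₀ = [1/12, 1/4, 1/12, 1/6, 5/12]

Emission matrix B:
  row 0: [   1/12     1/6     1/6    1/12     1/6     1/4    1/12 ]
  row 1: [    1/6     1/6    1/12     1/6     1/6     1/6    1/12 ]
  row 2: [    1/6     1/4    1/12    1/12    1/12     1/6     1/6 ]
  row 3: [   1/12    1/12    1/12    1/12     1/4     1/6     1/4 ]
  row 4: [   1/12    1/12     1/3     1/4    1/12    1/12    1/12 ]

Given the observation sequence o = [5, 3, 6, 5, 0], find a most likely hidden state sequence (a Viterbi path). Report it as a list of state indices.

path = [4, 1, 3, 2, 2]

t=0: δ = [2.083e-02, 4.167e-02, 1.389e-02, 2.778e-02, 3.472e-02]  (obs o_0=5)
t=1: δ = [3.858e-04, 1.447e-03, 1.157e-03, 1.157e-03, 2.170e-03]  ψ = [3, 4, 1, 1, 4]  (obs o_1=3)
t=2: δ = [1.608e-05, 4.521e-05, 9.042e-05, 1.206e-04, 4.521e-05]  ψ = [2, 4, 4, 1, 4]  (obs o_2=6)
t=3: δ = [5.023e-06, 5.023e-06, 6.698e-06, 2.512e-06, 1.674e-06]  ψ = [3, 3, 3, 1, 3]  (obs o_3=5)
t=4: δ = [9.303e-08, 2.791e-07, 4.651e-07, 1.395e-07, 9.303e-08]  ψ = [2, 0, 2, 1, 2]  (obs o_4=0)
backtrack: best end state = 2; path = [4, 1, 3, 2, 2]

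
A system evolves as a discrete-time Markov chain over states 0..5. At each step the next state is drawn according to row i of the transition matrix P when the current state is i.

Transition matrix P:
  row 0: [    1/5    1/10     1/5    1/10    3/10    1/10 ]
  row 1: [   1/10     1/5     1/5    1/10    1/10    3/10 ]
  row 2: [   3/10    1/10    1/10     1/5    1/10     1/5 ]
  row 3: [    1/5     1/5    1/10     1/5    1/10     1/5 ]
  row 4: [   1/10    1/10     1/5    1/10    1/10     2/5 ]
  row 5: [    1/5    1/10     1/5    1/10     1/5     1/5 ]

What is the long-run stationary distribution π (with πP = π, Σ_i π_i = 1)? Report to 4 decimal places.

Balance equations π_j = Σ_i π_i·P[i][j]:
  π_0 = 1/5·π_0 + 1/10·π_1 + 3/10·π_2 + 1/5·π_3 + 1/10·π_4 + 1/5·π_5
  π_1 = 1/10·π_0 + 1/5·π_1 + 1/10·π_2 + 1/5·π_3 + 1/10·π_4 + 1/10·π_5
  π_2 = 1/5·π_0 + 1/5·π_1 + 1/10·π_2 + 1/10·π_3 + 1/5·π_4 + 1/5·π_5
  π_3 = 1/10·π_0 + 1/10·π_1 + 1/5·π_2 + 1/5·π_3 + 1/10·π_4 + 1/10·π_5
  π_4 = 3/10·π_0 + 1/10·π_1 + 1/10·π_2 + 1/10·π_3 + 1/10·π_4 + 1/5·π_5
  normalize: π_0 + π_1 + π_2 + π_3 + π_4 + π_5 = 1
Solving the linear system gives exactly π = [18823/99900, 113/900, 17/100, 13/100, 1601/9990, 1253/5550].

π = [0.1884, 0.1256, 0.1700, 0.1300, 0.1603, 0.2258]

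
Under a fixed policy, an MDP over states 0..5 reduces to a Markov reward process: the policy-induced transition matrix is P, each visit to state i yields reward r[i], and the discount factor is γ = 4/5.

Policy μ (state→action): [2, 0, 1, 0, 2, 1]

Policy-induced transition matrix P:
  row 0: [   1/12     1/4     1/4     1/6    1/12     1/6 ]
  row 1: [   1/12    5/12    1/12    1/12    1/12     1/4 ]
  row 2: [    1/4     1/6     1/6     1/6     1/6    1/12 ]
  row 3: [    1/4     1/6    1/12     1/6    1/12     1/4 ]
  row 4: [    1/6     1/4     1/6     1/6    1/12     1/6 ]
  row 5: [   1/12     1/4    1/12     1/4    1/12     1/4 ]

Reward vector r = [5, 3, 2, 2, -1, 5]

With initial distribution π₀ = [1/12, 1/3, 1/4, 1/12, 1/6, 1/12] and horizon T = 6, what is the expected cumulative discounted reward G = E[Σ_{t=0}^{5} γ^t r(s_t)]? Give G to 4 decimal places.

t=0: π = [0.0833, 0.3333, 0.2500, 0.0833, 0.1667, 0.0833], E[r] = 2.3333, γ^t·E[r] = 2.333333, running G = 2.333333
t=1: π = [0.1528, 0.2778, 0.1319, 0.1458, 0.1042, 0.1875], E[r] = 2.9861, γ^t·E[r] = 2.388889, running G = 4.722222
t=2: π = [0.1383, 0.2731, 0.1285, 0.1591, 0.0943, 0.2066], E[r] = 3.0249, γ^t·E[r] = 1.935926, running G = 6.658148
t=3: π = [0.1391, 0.2716, 0.1250, 0.1611, 0.0940, 0.2092], E[r] = 3.0344, γ^t·E[r] = 1.553630, running G = 8.211778
t=4: π = [0.1388, 0.2714, 0.1248, 0.1615, 0.0937, 0.2097], E[r] = 3.0360, γ^t·E[r] = 1.243529, running G = 9.455307
t=5: π = [0.1389, 0.2714, 0.1247, 0.1615, 0.0937, 0.2098], E[r] = 3.0362, γ^t·E[r] = 0.994906, running G = 10.450213

G = 10.4502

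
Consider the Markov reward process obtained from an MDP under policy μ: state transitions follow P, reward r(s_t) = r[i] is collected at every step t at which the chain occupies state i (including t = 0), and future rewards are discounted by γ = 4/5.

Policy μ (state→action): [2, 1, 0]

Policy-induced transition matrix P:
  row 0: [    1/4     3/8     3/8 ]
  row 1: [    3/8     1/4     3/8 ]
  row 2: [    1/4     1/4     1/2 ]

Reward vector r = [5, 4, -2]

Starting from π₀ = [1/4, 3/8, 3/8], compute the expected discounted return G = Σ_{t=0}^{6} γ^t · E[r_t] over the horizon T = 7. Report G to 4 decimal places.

G = 7.1040

t=0: π = [0.2500, 0.3750, 0.3750], E[r] = 2.0000, γ^t·E[r] = 2.000000, running G = 2.000000
t=1: π = [0.2969, 0.2813, 0.4219], E[r] = 1.7656, γ^t·E[r] = 1.412500, running G = 3.412500
t=2: π = [0.2852, 0.2871, 0.4277], E[r] = 1.7188, γ^t·E[r] = 1.100000, running G = 4.512500
t=3: π = [0.2859, 0.2856, 0.4285], E[r] = 1.7151, γ^t·E[r] = 0.878125, running G = 5.390625
t=4: π = [0.2857, 0.2857, 0.4286], E[r] = 1.7144, γ^t·E[r] = 0.702200, running G = 6.092825
t=5: π = [0.2857, 0.2857, 0.4286], E[r] = 1.7143, γ^t·E[r] = 0.561741, running G = 6.654566
t=6: π = [0.2857, 0.2857, 0.4286], E[r] = 1.7143, γ^t·E[r] = 0.449390, running G = 7.103956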